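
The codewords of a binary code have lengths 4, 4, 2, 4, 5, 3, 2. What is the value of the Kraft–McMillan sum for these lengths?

0.84375

With common denominator 2^5 = 32: Σ 2^(−ℓᵢ) = 2/32 + 2/32 + 8/32 + 2/32 + 1/32 + 4/32 + 8/32 = 27/32 = 0.84375.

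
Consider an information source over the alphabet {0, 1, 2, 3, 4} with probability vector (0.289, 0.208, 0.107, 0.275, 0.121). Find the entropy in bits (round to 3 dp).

2.215 bits

H = −Σ pᵢ log₂ pᵢ.
−0.289·log₂(0.289) = 0.5176
−0.208·log₂(0.208) = 0.4712
−0.107·log₂(0.107) = 0.3450
−0.275·log₂(0.275) = 0.5122
−0.121·log₂(0.121) = 0.3687
Sum ≈ 2.2146 → 2.215 bits.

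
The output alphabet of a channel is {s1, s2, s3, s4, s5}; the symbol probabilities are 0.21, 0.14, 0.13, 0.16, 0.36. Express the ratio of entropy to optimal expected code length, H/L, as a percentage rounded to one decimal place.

97.2%

Entropy H = −Σ p log₂ p ≈ 2.2062 bits.
Huffman merges: 13/100+7/50→27/100; 4/25+21/100→37/100; 27/100+9/25→63/100; 37/100+63/100→1. L = 227/100 ≈ 2.2700.
Efficiency = H/L = 2.2062/2.2700 = 97.2%.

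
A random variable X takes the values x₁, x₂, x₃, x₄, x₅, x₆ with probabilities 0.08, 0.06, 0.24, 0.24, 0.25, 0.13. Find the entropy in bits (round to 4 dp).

H = −Σ pᵢ log₂ pᵢ.
−0.08·log₂(0.08) = 0.2915
−0.06·log₂(0.06) = 0.2435
−0.24·log₂(0.24) = 0.4941
−0.24·log₂(0.24) = 0.4941
−0.25·log₂(0.25) = 0.5000
−0.13·log₂(0.13) = 0.3826
Sum ≈ 2.4060 → 2.4060 bits.

2.4060 bits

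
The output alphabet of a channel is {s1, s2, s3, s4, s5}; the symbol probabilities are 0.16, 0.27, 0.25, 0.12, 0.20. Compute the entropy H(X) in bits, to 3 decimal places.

H = −Σ pᵢ log₂ pᵢ.
−0.16·log₂(0.16) = 0.4230
−0.27·log₂(0.27) = 0.5100
−0.25·log₂(0.25) = 0.5000
−0.12·log₂(0.12) = 0.3671
−0.20·log₂(0.20) = 0.4644
Sum ≈ 2.2645 → 2.264 bits.

2.264 bits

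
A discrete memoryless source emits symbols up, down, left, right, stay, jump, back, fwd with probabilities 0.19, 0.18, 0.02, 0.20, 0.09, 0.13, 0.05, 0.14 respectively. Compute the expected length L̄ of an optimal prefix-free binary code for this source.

2.84 bits/symbol

Repeatedly combine the two least-probable nodes; the expected code length is the sum of the merged weights.
merge 1/50 + 1/20 → 7/100
merge 7/100 + 9/100 → 4/25
merge 13/100 + 7/50 → 27/100
merge 4/25 + 9/50 → 17/50
merge 19/100 + 1/5 → 39/100
merge 27/100 + 17/50 → 61/100
merge 39/100 + 61/100 → 1
L = 7/100 + 4/25 + 27/100 + 17/50 + 39/100 + 61/100 + 1 = 71/25 = 2.84 bits/symbol.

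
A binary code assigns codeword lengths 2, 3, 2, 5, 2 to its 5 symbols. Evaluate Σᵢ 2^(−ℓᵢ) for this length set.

With common denominator 2^5 = 32: Σ 2^(−ℓᵢ) = 8/32 + 4/32 + 8/32 + 1/32 + 8/32 = 29/32 = 0.90625.

0.90625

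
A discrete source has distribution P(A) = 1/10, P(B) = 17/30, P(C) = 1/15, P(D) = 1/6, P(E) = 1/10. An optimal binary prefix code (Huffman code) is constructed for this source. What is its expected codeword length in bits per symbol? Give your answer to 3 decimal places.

Repeatedly combine the two least-probable nodes; the expected code length is the sum of the merged weights.
merge 1/15 + 1/10 → 1/6
merge 1/10 + 1/6 → 4/15
merge 1/6 + 4/15 → 13/30
merge 13/30 + 17/30 → 1
L = 1/6 + 4/15 + 13/30 + 1 = 28/15 ≈ 1.867 bits/symbol.

1.867 bits/symbol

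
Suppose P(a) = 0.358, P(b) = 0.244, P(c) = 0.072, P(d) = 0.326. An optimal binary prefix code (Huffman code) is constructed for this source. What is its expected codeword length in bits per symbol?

1.958 bits/symbol

Repeatedly combine the two least-probable nodes; the expected code length is the sum of the merged weights.
merge 9/125 + 61/250 → 79/250
merge 79/250 + 163/500 → 321/500
merge 179/500 + 321/500 → 1
L = 79/250 + 321/500 + 1 = 979/500 = 1.958 bits/symbol.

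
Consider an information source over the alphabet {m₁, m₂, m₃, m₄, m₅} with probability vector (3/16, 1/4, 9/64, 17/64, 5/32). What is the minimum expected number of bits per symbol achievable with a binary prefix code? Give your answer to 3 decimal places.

Repeatedly combine the two least-probable nodes; the expected code length is the sum of the merged weights.
merge 9/64 + 5/32 → 19/64
merge 3/16 + 1/4 → 7/16
merge 17/64 + 19/64 → 9/16
merge 7/16 + 9/16 → 1
L = 19/64 + 7/16 + 9/16 + 1 = 147/64 ≈ 2.297 bits/symbol.

2.297 bits/symbol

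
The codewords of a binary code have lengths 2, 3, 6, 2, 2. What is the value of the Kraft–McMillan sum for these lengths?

0.890625

With common denominator 2^6 = 64: Σ 2^(−ℓᵢ) = 16/64 + 8/64 + 1/64 + 16/64 + 16/64 = 57/64 = 0.890625.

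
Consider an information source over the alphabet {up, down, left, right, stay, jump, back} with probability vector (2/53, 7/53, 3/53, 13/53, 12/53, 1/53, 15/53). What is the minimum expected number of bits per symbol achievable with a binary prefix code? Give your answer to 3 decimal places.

2.415 bits/symbol

Repeatedly combine the two least-probable nodes; the expected code length is the sum of the merged weights.
merge 1/53 + 2/53 → 3/53
merge 3/53 + 3/53 → 6/53
merge 6/53 + 7/53 → 13/53
merge 12/53 + 13/53 → 25/53
merge 13/53 + 15/53 → 28/53
merge 25/53 + 28/53 → 1
L = 3/53 + 6/53 + 13/53 + 25/53 + 28/53 + 1 = 128/53 ≈ 2.415 bits/symbol.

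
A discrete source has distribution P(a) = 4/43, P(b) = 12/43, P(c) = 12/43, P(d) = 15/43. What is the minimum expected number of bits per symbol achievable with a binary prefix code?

Repeatedly combine the two least-probable nodes; the expected code length is the sum of the merged weights.
merge 4/43 + 12/43 → 16/43
merge 12/43 + 15/43 → 27/43
merge 16/43 + 27/43 → 1
L = 16/43 + 27/43 + 1 = 2 bits/symbol.

2 bits/symbol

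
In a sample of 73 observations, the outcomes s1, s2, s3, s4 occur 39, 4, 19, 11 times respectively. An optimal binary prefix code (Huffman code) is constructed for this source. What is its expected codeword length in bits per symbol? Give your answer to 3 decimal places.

Probabilities are the counts divided by 73.
Repeatedly combine the two least-probable nodes; the expected code length is the sum of the merged weights.
merge 4/73 + 11/73 → 15/73
merge 15/73 + 19/73 → 34/73
merge 34/73 + 39/73 → 1
L = 15/73 + 34/73 + 1 = 122/73 ≈ 1.671 bits/symbol.

1.671 bits/symbol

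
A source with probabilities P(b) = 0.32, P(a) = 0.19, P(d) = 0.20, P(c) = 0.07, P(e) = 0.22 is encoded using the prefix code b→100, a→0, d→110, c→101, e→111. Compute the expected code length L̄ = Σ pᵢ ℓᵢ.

L̄ = Σ pᵢ·ℓᵢ = 0.32·3 + 0.19·1 + 0.20·3 + 0.07·3 + 0.22·3 = 2.62 bits/symbol.

2.62 bits/symbol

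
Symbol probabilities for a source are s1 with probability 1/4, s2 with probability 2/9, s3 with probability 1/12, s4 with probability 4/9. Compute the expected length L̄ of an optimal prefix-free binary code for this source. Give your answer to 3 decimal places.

Repeatedly combine the two least-probable nodes; the expected code length is the sum of the merged weights.
merge 1/12 + 2/9 → 11/36
merge 1/4 + 11/36 → 5/9
merge 4/9 + 5/9 → 1
L = 11/36 + 5/9 + 1 = 67/36 ≈ 1.861 bits/symbol.

1.861 bits/symbol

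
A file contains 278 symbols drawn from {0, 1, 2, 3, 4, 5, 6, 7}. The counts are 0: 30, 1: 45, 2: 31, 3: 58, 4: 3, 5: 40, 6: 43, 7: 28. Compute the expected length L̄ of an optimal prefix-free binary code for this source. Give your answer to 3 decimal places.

2.903 bits/symbol

Probabilities are the counts divided by 278.
Repeatedly combine the two least-probable nodes; the expected code length is the sum of the merged weights.
merge 3/278 + 14/139 → 31/278
merge 15/139 + 31/278 → 61/278
merge 31/278 + 20/139 → 71/278
merge 43/278 + 45/278 → 44/139
merge 29/139 + 61/278 → 119/278
merge 71/278 + 44/139 → 159/278
merge 119/278 + 159/278 → 1
L = 31/278 + 61/278 + 71/278 + 44/139 + 119/278 + 159/278 + 1 = 807/278 ≈ 2.903 bits/symbol.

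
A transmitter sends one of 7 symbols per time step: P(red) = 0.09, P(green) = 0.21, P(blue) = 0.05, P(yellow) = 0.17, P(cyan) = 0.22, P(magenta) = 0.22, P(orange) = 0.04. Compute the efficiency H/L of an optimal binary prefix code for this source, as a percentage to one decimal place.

98.6%

Entropy H = −Σ p log₂ p ≈ 2.5831 bits.
Huffman merges: 1/25+1/20→9/100; 9/100+9/100→9/50; 17/100+9/50→7/20; 21/100+11/50→43/100; 11/50+7/20→57/100; 43/100+57/100→1. L = 131/50 ≈ 2.6200.
Efficiency = H/L = 2.5831/2.6200 = 98.6%.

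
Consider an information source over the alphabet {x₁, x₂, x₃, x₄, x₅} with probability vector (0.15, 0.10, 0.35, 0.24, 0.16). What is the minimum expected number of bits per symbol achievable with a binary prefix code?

2.25 bits/symbol

Repeatedly combine the two least-probable nodes; the expected code length is the sum of the merged weights.
merge 1/10 + 3/20 → 1/4
merge 4/25 + 6/25 → 2/5
merge 1/4 + 7/20 → 3/5
merge 2/5 + 3/5 → 1
L = 1/4 + 2/5 + 3/5 + 1 = 9/4 = 2.25 bits/symbol.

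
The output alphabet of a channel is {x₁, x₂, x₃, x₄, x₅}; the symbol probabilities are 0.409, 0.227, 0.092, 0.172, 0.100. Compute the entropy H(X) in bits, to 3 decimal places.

H = −Σ pᵢ log₂ pᵢ.
−0.409·log₂(0.409) = 0.5275
−0.227·log₂(0.227) = 0.4856
−0.092·log₂(0.092) = 0.3167
−0.172·log₂(0.172) = 0.4368
−0.100·log₂(0.100) = 0.3322
Sum ≈ 2.0988 → 2.099 bits.

2.099 bits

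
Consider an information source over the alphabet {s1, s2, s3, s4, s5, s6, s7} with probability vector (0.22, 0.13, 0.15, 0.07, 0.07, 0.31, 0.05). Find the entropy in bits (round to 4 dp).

H = −Σ pᵢ log₂ pᵢ.
−0.22·log₂(0.22) = 0.4806
−0.13·log₂(0.13) = 0.3826
−0.15·log₂(0.15) = 0.4105
−0.07·log₂(0.07) = 0.2686
−0.07·log₂(0.07) = 0.2686
−0.31·log₂(0.31) = 0.5238
−0.05·log₂(0.05) = 0.2161
Sum ≈ 2.5508 → 2.5508 bits.

2.5508 bits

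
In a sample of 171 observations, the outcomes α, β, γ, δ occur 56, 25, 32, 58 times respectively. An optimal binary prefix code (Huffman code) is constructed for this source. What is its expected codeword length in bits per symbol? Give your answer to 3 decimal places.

1.994 bits/symbol

Probabilities are the counts divided by 171.
Repeatedly combine the two least-probable nodes; the expected code length is the sum of the merged weights.
merge 25/171 + 32/171 → 1/3
merge 56/171 + 1/3 → 113/171
merge 58/171 + 113/171 → 1
L = 1/3 + 113/171 + 1 = 341/171 ≈ 1.994 bits/symbol.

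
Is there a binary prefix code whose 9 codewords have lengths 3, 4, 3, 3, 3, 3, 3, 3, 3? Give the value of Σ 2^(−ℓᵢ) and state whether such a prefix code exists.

1.0625; no

With common denominator 2^4 = 16: Σ 2^(−ℓᵢ) = 2/16 + 1/16 + 2/16 + 2/16 + 2/16 + 2/16 + 2/16 + 2/16 + 2/16 = 17/16 = 1.0625.
Kraft's inequality requires Σ ≤ 1; here Σ = 1.0625 > 1, so no such prefix code exists.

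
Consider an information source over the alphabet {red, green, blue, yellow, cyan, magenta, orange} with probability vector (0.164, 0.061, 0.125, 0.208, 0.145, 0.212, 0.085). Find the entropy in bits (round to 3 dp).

2.701 bits

H = −Σ pᵢ log₂ pᵢ.
−0.164·log₂(0.164) = 0.4278
−0.061·log₂(0.061) = 0.2461
−0.125·log₂(0.125) = 0.3750
−0.208·log₂(0.208) = 0.4712
−0.145·log₂(0.145) = 0.4040
−0.212·log₂(0.212) = 0.4744
−0.085·log₂(0.085) = 0.3023
Sum ≈ 2.7008 → 2.701 bits.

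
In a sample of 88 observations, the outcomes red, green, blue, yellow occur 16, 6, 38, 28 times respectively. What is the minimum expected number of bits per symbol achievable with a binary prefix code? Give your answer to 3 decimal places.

1.818 bits/symbol

Probabilities are the counts divided by 88.
Repeatedly combine the two least-probable nodes; the expected code length is the sum of the merged weights.
merge 3/44 + 2/11 → 1/4
merge 1/4 + 7/22 → 25/44
merge 19/44 + 25/44 → 1
L = 1/4 + 25/44 + 1 = 20/11 ≈ 1.818 bits/symbol.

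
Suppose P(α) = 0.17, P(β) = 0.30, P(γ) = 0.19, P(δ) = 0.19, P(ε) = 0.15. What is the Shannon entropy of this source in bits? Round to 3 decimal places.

H = −Σ pᵢ log₂ pᵢ.
−0.17·log₂(0.17) = 0.4346
−0.30·log₂(0.30) = 0.5211
−0.19·log₂(0.19) = 0.4552
−0.19·log₂(0.19) = 0.4552
−0.15·log₂(0.15) = 0.4105
Sum ≈ 2.2767 → 2.277 bits.

2.277 bits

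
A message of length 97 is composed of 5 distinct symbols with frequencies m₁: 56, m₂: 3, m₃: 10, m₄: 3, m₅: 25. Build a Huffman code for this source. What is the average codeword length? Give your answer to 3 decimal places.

Probabilities are the counts divided by 97.
Repeatedly combine the two least-probable nodes; the expected code length is the sum of the merged weights.
merge 3/97 + 3/97 → 6/97
merge 6/97 + 10/97 → 16/97
merge 16/97 + 25/97 → 41/97
merge 41/97 + 56/97 → 1
L = 6/97 + 16/97 + 41/97 + 1 = 160/97 ≈ 1.649 bits/symbol.

1.649 bits/symbol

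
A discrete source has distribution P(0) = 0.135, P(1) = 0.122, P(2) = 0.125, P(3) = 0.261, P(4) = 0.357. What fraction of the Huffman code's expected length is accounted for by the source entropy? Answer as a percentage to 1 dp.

Entropy H = −Σ p log₂ p ≈ 2.1716 bits.
Huffman merges: 61/500+1/8→247/1000; 27/200+247/1000→191/500; 261/1000+357/1000→309/500; 191/500+309/500→1. L = 2247/1000 ≈ 2.2470.
Efficiency = H/L = 2.1716/2.2470 = 96.6%.

96.6%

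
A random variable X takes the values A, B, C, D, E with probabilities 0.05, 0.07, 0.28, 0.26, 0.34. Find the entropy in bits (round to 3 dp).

H = −Σ pᵢ log₂ pᵢ.
−0.05·log₂(0.05) = 0.2161
−0.07·log₂(0.07) = 0.2686
−0.28·log₂(0.28) = 0.5142
−0.26·log₂(0.26) = 0.5053
−0.34·log₂(0.34) = 0.5292
Sum ≈ 2.0333 → 2.033 bits.

2.033 bits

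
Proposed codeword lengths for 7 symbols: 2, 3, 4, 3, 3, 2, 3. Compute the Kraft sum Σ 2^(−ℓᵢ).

1.0625

With common denominator 2^4 = 16: Σ 2^(−ℓᵢ) = 4/16 + 2/16 + 1/16 + 2/16 + 2/16 + 4/16 + 2/16 = 17/16 = 1.0625.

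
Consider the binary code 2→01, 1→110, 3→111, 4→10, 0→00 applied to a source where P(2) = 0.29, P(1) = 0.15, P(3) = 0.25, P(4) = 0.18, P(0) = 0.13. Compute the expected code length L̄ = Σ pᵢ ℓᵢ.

2.4 bits/symbol

L̄ = Σ pᵢ·ℓᵢ = 0.29·2 + 0.15·3 + 0.25·3 + 0.18·2 + 0.13·2 = 2.4 bits/symbol.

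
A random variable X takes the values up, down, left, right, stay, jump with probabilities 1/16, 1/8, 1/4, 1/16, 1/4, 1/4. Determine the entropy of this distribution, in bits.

2.375 bits

Each probability is a power of 1/2, so log₂(1/p) is an integer.
H = Σ p·log₂(1/p) = 1/16·4 + 1/8·3 + 1/4·2 + 1/16·4 + 1/4·2 + 1/4·2 = 2.375 bits.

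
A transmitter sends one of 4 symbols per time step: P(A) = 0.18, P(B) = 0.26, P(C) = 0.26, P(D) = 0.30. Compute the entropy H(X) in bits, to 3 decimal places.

H = −Σ pᵢ log₂ pᵢ.
−0.18·log₂(0.18) = 0.4453
−0.26·log₂(0.26) = 0.5053
−0.26·log₂(0.26) = 0.5053
−0.30·log₂(0.30) = 0.5211
Sum ≈ 1.9770 → 1.977 bits.

1.977 bits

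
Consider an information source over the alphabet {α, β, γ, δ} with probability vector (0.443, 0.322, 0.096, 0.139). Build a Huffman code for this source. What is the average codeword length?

1.792 bits/symbol

Repeatedly combine the two least-probable nodes; the expected code length is the sum of the merged weights.
merge 12/125 + 139/1000 → 47/200
merge 47/200 + 161/500 → 557/1000
merge 443/1000 + 557/1000 → 1
L = 47/200 + 557/1000 + 1 = 224/125 = 1.792 bits/symbol.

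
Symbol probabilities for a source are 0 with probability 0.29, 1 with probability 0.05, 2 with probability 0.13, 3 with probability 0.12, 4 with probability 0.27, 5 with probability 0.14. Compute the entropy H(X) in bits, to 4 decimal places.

H = −Σ pᵢ log₂ pᵢ.
−0.29·log₂(0.29) = 0.5179
−0.05·log₂(0.05) = 0.2161
−0.13·log₂(0.13) = 0.3826
−0.12·log₂(0.12) = 0.3671
−0.27·log₂(0.27) = 0.5100
−0.14·log₂(0.14) = 0.3971
Sum ≈ 2.3908 → 2.3908 bits.

2.3908 bits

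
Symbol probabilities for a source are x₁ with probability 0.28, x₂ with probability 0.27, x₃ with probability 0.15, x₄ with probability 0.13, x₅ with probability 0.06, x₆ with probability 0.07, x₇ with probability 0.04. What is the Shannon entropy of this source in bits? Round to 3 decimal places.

2.515 bits

H = −Σ pᵢ log₂ pᵢ.
−0.28·log₂(0.28) = 0.5142
−0.27·log₂(0.27) = 0.5100
−0.15·log₂(0.15) = 0.4105
−0.13·log₂(0.13) = 0.3826
−0.06·log₂(0.06) = 0.2435
−0.07·log₂(0.07) = 0.2686
−0.04·log₂(0.04) = 0.1858
Sum ≈ 2.5153 → 2.515 bits.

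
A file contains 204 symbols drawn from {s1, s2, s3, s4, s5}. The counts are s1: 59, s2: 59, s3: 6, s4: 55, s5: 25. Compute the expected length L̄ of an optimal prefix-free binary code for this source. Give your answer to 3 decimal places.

Probabilities are the counts divided by 204.
Repeatedly combine the two least-probable nodes; the expected code length is the sum of the merged weights.
merge 1/34 + 25/204 → 31/204
merge 31/204 + 55/204 → 43/102
merge 59/204 + 59/204 → 59/102
merge 43/102 + 59/102 → 1
L = 31/204 + 43/102 + 59/102 + 1 = 439/204 ≈ 2.152 bits/symbol.

2.152 bits/symbol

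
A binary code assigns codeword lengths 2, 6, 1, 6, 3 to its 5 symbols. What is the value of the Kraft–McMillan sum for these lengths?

0.90625

With common denominator 2^6 = 64: Σ 2^(−ℓᵢ) = 16/64 + 1/64 + 32/64 + 1/64 + 8/64 = 58/64 = 0.90625.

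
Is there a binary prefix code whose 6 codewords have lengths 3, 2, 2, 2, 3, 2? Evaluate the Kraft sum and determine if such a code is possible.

1.25; no

With common denominator 2^3 = 8: Σ 2^(−ℓᵢ) = 1/8 + 2/8 + 2/8 + 2/8 + 1/8 + 2/8 = 10/8 = 1.25.
Kraft's inequality requires Σ ≤ 1; here Σ = 1.25 > 1, so no such prefix code exists.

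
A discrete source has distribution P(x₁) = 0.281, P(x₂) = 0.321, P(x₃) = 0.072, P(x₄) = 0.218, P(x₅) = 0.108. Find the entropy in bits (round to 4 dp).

2.1400 bits

H = −Σ pᵢ log₂ pᵢ.
−0.281·log₂(0.281) = 0.5146
−0.321·log₂(0.321) = 0.5262
−0.072·log₂(0.072) = 0.2733
−0.218·log₂(0.218) = 0.4791
−0.108·log₂(0.108) = 0.3468
Sum ≈ 2.1400 → 2.1400 bits.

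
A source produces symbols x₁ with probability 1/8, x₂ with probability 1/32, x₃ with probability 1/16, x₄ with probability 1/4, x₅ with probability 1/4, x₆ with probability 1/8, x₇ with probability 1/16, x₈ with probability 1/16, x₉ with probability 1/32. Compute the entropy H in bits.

Each probability is a power of 1/2, so log₂(1/p) is an integer.
H = Σ p·log₂(1/p) = 1/8·3 + 1/32·5 + 1/16·4 + 1/4·2 + 1/4·2 + 1/8·3 + 1/16·4 + 1/16·4 + 1/32·5 = 2.8125 bits.

2.8125 bits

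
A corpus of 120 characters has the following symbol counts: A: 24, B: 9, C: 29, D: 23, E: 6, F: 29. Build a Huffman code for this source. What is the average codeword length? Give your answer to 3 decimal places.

2.442 bits/symbol

Probabilities are the counts divided by 120.
Repeatedly combine the two least-probable nodes; the expected code length is the sum of the merged weights.
merge 1/20 + 3/40 → 1/8
merge 1/8 + 23/120 → 19/60
merge 1/5 + 29/120 → 53/120
merge 29/120 + 19/60 → 67/120
merge 53/120 + 67/120 → 1
L = 1/8 + 19/60 + 53/120 + 67/120 + 1 = 293/120 ≈ 2.442 bits/symbol.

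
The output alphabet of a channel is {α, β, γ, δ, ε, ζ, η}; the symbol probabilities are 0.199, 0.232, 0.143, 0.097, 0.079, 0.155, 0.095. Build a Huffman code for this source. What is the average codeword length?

Repeatedly combine the two least-probable nodes; the expected code length is the sum of the merged weights.
merge 79/1000 + 19/200 → 87/500
merge 97/1000 + 143/1000 → 6/25
merge 31/200 + 87/500 → 329/1000
merge 199/1000 + 29/125 → 431/1000
merge 6/25 + 329/1000 → 569/1000
merge 431/1000 + 569/1000 → 1
L = 87/500 + 6/25 + 329/1000 + 431/1000 + 569/1000 + 1 = 2743/1000 = 2.743 bits/symbol.

2.743 bits/symbol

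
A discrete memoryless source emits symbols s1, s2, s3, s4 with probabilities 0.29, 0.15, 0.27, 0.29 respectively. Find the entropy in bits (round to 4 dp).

1.9564 bits

H = −Σ pᵢ log₂ pᵢ.
−0.29·log₂(0.29) = 0.5179
−0.15·log₂(0.15) = 0.4105
−0.27·log₂(0.27) = 0.5100
−0.29·log₂(0.29) = 0.5179
Sum ≈ 1.9564 → 1.9564 bits.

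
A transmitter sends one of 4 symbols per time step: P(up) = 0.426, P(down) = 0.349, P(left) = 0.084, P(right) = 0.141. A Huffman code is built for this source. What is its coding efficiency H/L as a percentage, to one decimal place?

Entropy H = −Σ p log₂ p ≈ 1.7531 bits.
Huffman merges: 21/250+141/1000→9/40; 9/40+349/1000→287/500; 213/500+287/500→1. L = 1799/1000 ≈ 1.7990.
Efficiency = H/L = 1.7531/1.7990 = 97.5%.

97.5%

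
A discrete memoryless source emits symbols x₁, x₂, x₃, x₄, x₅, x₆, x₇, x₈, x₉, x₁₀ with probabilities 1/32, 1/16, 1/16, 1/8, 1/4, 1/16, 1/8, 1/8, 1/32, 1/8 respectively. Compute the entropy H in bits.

Each probability is a power of 1/2, so log₂(1/p) is an integer.
H = Σ p·log₂(1/p) = 1/32·5 + 1/16·4 + 1/16·4 + 1/8·3 + 1/4·2 + 1/16·4 + 1/8·3 + 1/8·3 + 1/32·5 + 1/8·3 = 3.0625 bits.

3.0625 bits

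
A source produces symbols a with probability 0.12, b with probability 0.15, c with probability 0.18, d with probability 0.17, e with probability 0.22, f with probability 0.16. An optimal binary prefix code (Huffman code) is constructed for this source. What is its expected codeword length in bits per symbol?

Repeatedly combine the two least-probable nodes; the expected code length is the sum of the merged weights.
merge 3/25 + 3/20 → 27/100
merge 4/25 + 17/100 → 33/100
merge 9/50 + 11/50 → 2/5
merge 27/100 + 33/100 → 3/5
merge 2/5 + 3/5 → 1
L = 27/100 + 33/100 + 2/5 + 3/5 + 1 = 13/5 = 2.6 bits/symbol.

2.6 bits/symbol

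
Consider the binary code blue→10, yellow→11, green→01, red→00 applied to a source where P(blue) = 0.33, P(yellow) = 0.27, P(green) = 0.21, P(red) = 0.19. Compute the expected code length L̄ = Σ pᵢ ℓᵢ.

L̄ = Σ pᵢ·ℓᵢ = 0.33·2 + 0.27·2 + 0.21·2 + 0.19·2 = 2 bits/symbol.

2 bits/symbol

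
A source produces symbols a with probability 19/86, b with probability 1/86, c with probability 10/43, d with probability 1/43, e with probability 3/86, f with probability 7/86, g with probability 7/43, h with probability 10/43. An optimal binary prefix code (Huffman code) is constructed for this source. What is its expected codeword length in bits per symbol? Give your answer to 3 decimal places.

Repeatedly combine the two least-probable nodes; the expected code length is the sum of the merged weights.
merge 1/86 + 1/43 → 3/86
merge 3/86 + 3/86 → 3/43
merge 3/43 + 7/86 → 13/86
merge 13/86 + 7/43 → 27/86
merge 19/86 + 10/43 → 39/86
merge 10/43 + 27/86 → 47/86
merge 39/86 + 47/86 → 1
L = 3/86 + 3/43 + 13/86 + 27/86 + 39/86 + 47/86 + 1 = 221/86 ≈ 2.570 bits/symbol.

2.570 bits/symbol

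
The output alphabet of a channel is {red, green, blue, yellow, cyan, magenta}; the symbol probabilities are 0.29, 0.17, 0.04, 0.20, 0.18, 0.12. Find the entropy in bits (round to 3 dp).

H = −Σ pᵢ log₂ pᵢ.
−0.29·log₂(0.29) = 0.5179
−0.17·log₂(0.17) = 0.4346
−0.04·log₂(0.04) = 0.1858
−0.20·log₂(0.20) = 0.4644
−0.18·log₂(0.18) = 0.4453
−0.12·log₂(0.12) = 0.3671
Sum ≈ 2.4150 → 2.415 bits.

2.415 bits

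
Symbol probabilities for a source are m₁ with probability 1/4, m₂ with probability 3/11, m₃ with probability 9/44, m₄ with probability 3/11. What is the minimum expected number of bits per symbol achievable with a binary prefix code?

2 bits/symbol

Repeatedly combine the two least-probable nodes; the expected code length is the sum of the merged weights.
merge 9/44 + 1/4 → 5/11
merge 3/11 + 3/11 → 6/11
merge 5/11 + 6/11 → 1
L = 5/11 + 6/11 + 1 = 2 bits/symbol.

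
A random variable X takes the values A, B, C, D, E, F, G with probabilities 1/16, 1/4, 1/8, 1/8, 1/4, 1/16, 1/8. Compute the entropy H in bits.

2.625 bits

Each probability is a power of 1/2, so log₂(1/p) is an integer.
H = Σ p·log₂(1/p) = 1/16·4 + 1/4·2 + 1/8·3 + 1/8·3 + 1/4·2 + 1/16·4 + 1/8·3 = 2.625 bits.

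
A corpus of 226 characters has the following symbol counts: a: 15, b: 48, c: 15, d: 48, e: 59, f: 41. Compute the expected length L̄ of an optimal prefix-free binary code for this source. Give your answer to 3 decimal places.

Probabilities are the counts divided by 226.
Repeatedly combine the two least-probable nodes; the expected code length is the sum of the merged weights.
merge 15/226 + 15/226 → 15/113
merge 15/113 + 41/226 → 71/226
merge 24/113 + 24/113 → 48/113
merge 59/226 + 71/226 → 65/113
merge 48/113 + 65/113 → 1
L = 15/113 + 71/226 + 48/113 + 65/113 + 1 = 553/226 ≈ 2.447 bits/symbol.

2.447 bits/symbol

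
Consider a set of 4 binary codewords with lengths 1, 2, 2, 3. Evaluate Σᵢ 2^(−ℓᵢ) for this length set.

1.125

With common denominator 2^3 = 8: Σ 2^(−ℓᵢ) = 4/8 + 2/8 + 2/8 + 1/8 = 9/8 = 1.125.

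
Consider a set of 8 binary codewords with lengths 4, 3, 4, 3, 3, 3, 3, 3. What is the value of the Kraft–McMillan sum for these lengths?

0.875

With common denominator 2^4 = 16: Σ 2^(−ℓᵢ) = 1/16 + 2/16 + 1/16 + 2/16 + 2/16 + 2/16 + 2/16 + 2/16 = 14/16 = 0.875.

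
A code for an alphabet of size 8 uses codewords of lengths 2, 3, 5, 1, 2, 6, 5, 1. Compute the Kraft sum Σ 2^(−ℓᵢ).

1.703125

With common denominator 2^6 = 64: Σ 2^(−ℓᵢ) = 16/64 + 8/64 + 2/64 + 32/64 + 16/64 + 1/64 + 2/64 + 32/64 = 109/64 = 1.703125.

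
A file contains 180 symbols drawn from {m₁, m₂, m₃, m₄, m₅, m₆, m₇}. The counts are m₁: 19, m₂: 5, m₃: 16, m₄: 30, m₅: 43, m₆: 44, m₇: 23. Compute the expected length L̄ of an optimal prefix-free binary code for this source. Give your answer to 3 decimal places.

2.633 bits/symbol

Probabilities are the counts divided by 180.
Repeatedly combine the two least-probable nodes; the expected code length is the sum of the merged weights.
merge 1/36 + 4/45 → 7/60
merge 19/180 + 7/60 → 2/9
merge 23/180 + 1/6 → 53/180
merge 2/9 + 43/180 → 83/180
merge 11/45 + 53/180 → 97/180
merge 83/180 + 97/180 → 1
L = 7/60 + 2/9 + 53/180 + 83/180 + 97/180 + 1 = 79/30 ≈ 2.633 bits/symbol.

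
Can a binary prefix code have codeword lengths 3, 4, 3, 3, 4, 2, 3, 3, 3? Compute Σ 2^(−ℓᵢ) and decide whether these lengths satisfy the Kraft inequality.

1.125; no

With common denominator 2^4 = 16: Σ 2^(−ℓᵢ) = 2/16 + 1/16 + 2/16 + 2/16 + 1/16 + 4/16 + 2/16 + 2/16 + 2/16 = 18/16 = 1.125.
Kraft's inequality requires Σ ≤ 1; here Σ = 1.125 > 1, so no such prefix code exists.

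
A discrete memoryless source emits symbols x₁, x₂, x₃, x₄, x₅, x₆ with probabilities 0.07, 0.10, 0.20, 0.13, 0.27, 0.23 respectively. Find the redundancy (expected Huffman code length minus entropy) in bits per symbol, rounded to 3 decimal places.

0.025 bits

Entropy H = −Σ p log₂ p ≈ 2.4455 bits.
Huffman merges: 7/100+1/10→17/100; 13/100+17/100→3/10; 1/5+23/100→43/100; 27/100+3/10→57/100; 43/100+57/100→1. L = 247/100 ≈ 2.4700.
L − H = 2.4700 − 2.4455 = 0.025 bits.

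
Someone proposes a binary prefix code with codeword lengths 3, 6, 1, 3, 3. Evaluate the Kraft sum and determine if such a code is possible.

0.890625; yes

With common denominator 2^6 = 64: Σ 2^(−ℓᵢ) = 8/64 + 1/64 + 32/64 + 8/64 + 8/64 = 57/64 = 0.890625.
Kraft's inequality requires Σ ≤ 1; here Σ = 0.890625 ≤ 1, so such a prefix code exists.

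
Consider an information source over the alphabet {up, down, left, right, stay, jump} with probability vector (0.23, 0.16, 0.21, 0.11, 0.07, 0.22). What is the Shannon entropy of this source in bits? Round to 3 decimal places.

2.483 bits

H = −Σ pᵢ log₂ pᵢ.
−0.23·log₂(0.23) = 0.4877
−0.16·log₂(0.16) = 0.4230
−0.21·log₂(0.21) = 0.4728
−0.11·log₂(0.11) = 0.3503
−0.07·log₂(0.07) = 0.2686
−0.22·log₂(0.22) = 0.4806
Sum ≈ 2.4829 → 2.483 bits.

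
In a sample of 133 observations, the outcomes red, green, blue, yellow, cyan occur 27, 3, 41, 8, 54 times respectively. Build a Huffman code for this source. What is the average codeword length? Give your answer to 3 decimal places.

Probabilities are the counts divided by 133.
Repeatedly combine the two least-probable nodes; the expected code length is the sum of the merged weights.
merge 3/133 + 8/133 → 11/133
merge 11/133 + 27/133 → 2/7
merge 2/7 + 41/133 → 79/133
merge 54/133 + 79/133 → 1
L = 11/133 + 2/7 + 79/133 + 1 = 261/133 ≈ 1.962 bits/symbol.

1.962 bits/symbol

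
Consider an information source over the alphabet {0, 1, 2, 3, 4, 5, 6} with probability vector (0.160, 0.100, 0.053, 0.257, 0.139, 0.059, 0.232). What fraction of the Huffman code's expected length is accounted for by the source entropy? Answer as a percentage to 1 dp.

99.5%

Entropy H = −Σ p log₂ p ≈ 2.6092 bits.
Huffman merges: 53/1000+59/1000→14/125; 1/10+14/125→53/250; 139/1000+4/25→299/1000; 53/250+29/125→111/250; 257/1000+299/1000→139/250; 111/250+139/250→1. L = 2623/1000 ≈ 2.6230.
Efficiency = H/L = 2.6092/2.6230 = 99.5%.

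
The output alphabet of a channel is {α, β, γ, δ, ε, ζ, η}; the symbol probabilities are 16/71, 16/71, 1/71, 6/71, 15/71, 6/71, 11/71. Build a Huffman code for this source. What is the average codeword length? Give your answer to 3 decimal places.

Repeatedly combine the two least-probable nodes; the expected code length is the sum of the merged weights.
merge 1/71 + 6/71 → 7/71
merge 6/71 + 7/71 → 13/71
merge 11/71 + 13/71 → 24/71
merge 15/71 + 16/71 → 31/71
merge 16/71 + 24/71 → 40/71
merge 31/71 + 40/71 → 1
L = 7/71 + 13/71 + 24/71 + 31/71 + 40/71 + 1 = 186/71 ≈ 2.620 bits/symbol.

2.620 bits/symbol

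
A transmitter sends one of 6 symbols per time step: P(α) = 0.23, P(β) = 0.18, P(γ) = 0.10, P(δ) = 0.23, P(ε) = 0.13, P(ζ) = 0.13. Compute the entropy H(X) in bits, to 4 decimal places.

2.5181 bits

H = −Σ pᵢ log₂ pᵢ.
−0.23·log₂(0.23) = 0.4877
−0.18·log₂(0.18) = 0.4453
−0.10·log₂(0.10) = 0.3322
−0.23·log₂(0.23) = 0.4877
−0.13·log₂(0.13) = 0.3826
−0.13·log₂(0.13) = 0.3826
Sum ≈ 2.5181 → 2.5181 bits.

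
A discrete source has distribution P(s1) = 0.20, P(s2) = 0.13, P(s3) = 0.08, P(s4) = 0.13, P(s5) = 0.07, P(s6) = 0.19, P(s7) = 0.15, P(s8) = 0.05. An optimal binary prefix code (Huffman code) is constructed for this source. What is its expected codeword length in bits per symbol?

2.92 bits/symbol

Repeatedly combine the two least-probable nodes; the expected code length is the sum of the merged weights.
merge 1/20 + 7/100 → 3/25
merge 2/25 + 3/25 → 1/5
merge 13/100 + 13/100 → 13/50
merge 3/20 + 19/100 → 17/50
merge 1/5 + 1/5 → 2/5
merge 13/50 + 17/50 → 3/5
merge 2/5 + 3/5 → 1
L = 3/25 + 1/5 + 13/50 + 17/50 + 2/5 + 3/5 + 1 = 73/25 = 2.92 bits/symbol.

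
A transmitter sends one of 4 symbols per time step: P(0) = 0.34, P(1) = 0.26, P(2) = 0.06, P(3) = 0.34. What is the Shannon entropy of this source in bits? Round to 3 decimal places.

H = −Σ pᵢ log₂ pᵢ.
−0.34·log₂(0.34) = 0.5292
−0.26·log₂(0.26) = 0.5053
−0.06·log₂(0.06) = 0.2435
−0.34·log₂(0.34) = 0.5292
Sum ≈ 1.8072 → 1.807 bits.

1.807 bits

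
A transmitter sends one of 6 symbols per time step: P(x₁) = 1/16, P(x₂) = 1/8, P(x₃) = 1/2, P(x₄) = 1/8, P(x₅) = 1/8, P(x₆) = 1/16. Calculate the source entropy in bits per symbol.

2.125 bits

Each probability is a power of 1/2, so log₂(1/p) is an integer.
H = Σ p·log₂(1/p) = 1/16·4 + 1/8·3 + 1/2·1 + 1/8·3 + 1/8·3 + 1/16·4 = 2.125 bits.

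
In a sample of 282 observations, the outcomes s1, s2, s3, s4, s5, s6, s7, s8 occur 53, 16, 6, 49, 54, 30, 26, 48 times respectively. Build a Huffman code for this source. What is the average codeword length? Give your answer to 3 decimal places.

2.869 bits/symbol

Probabilities are the counts divided by 282.
Repeatedly combine the two least-probable nodes; the expected code length is the sum of the merged weights.
merge 1/47 + 8/141 → 11/141
merge 11/141 + 13/141 → 8/47
merge 5/47 + 8/47 → 13/47
merge 8/47 + 49/282 → 97/282
merge 53/282 + 9/47 → 107/282
merge 13/47 + 97/282 → 175/282
merge 107/282 + 175/282 → 1
L = 11/141 + 8/47 + 13/47 + 97/282 + 107/282 + 175/282 + 1 = 809/282 ≈ 2.869 bits/symbol.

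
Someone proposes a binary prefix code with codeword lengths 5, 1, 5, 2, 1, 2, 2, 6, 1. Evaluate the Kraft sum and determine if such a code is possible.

With common denominator 2^6 = 64: Σ 2^(−ℓᵢ) = 2/64 + 32/64 + 2/64 + 16/64 + 32/64 + 16/64 + 16/64 + 1/64 + 32/64 = 149/64 = 2.328125.
Kraft's inequality requires Σ ≤ 1; here Σ = 2.328125 > 1, so no such prefix code exists.

2.328125; no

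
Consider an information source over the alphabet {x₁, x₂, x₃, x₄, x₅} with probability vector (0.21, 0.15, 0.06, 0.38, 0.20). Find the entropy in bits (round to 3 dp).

H = −Σ pᵢ log₂ pᵢ.
−0.21·log₂(0.21) = 0.4728
−0.15·log₂(0.15) = 0.4105
−0.06·log₂(0.06) = 0.2435
−0.38·log₂(0.38) = 0.5305
−0.20·log₂(0.20) = 0.4644
Sum ≈ 2.1217 → 2.122 bits.

2.122 bits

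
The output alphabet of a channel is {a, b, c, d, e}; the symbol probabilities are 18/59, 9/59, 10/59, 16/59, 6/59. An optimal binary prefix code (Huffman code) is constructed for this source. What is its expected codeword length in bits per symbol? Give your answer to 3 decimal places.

Repeatedly combine the two least-probable nodes; the expected code length is the sum of the merged weights.
merge 6/59 + 9/59 → 15/59
merge 10/59 + 15/59 → 25/59
merge 16/59 + 18/59 → 34/59
merge 25/59 + 34/59 → 1
L = 15/59 + 25/59 + 34/59 + 1 = 133/59 ≈ 2.254 bits/symbol.

2.254 bits/symbol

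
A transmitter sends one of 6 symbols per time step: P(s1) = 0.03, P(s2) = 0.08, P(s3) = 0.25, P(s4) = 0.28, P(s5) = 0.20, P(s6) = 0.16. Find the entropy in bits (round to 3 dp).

2.345 bits

H = −Σ pᵢ log₂ pᵢ.
−0.03·log₂(0.03) = 0.1518
−0.08·log₂(0.08) = 0.2915
−0.25·log₂(0.25) = 0.5000
−0.28·log₂(0.28) = 0.5142
−0.20·log₂(0.20) = 0.4644
−0.16·log₂(0.16) = 0.4230
Sum ≈ 2.3449 → 2.345 bits.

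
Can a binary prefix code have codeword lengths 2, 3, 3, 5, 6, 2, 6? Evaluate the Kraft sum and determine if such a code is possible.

0.8125; yes

With common denominator 2^6 = 64: Σ 2^(−ℓᵢ) = 16/64 + 8/64 + 8/64 + 2/64 + 1/64 + 16/64 + 1/64 = 52/64 = 0.8125.
Kraft's inequality requires Σ ≤ 1; here Σ = 0.8125 ≤ 1, so such a prefix code exists.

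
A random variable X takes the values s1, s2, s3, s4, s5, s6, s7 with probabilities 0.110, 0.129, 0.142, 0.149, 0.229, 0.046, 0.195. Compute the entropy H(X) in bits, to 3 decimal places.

2.692 bits

H = −Σ pᵢ log₂ pᵢ.
−0.110·log₂(0.110) = 0.3503
−0.129·log₂(0.129) = 0.3811
−0.142·log₂(0.142) = 0.3999
−0.149·log₂(0.149) = 0.4092
−0.229·log₂(0.229) = 0.4870
−0.046·log₂(0.046) = 0.2043
−0.195·log₂(0.195) = 0.4599
Sum ≈ 2.6918 → 2.692 bits.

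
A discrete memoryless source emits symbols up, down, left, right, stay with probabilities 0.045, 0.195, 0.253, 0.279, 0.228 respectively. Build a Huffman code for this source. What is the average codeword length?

2.24 bits/symbol

Repeatedly combine the two least-probable nodes; the expected code length is the sum of the merged weights.
merge 9/200 + 39/200 → 6/25
merge 57/250 + 6/25 → 117/250
merge 253/1000 + 279/1000 → 133/250
merge 117/250 + 133/250 → 1
L = 6/25 + 117/250 + 133/250 + 1 = 56/25 = 2.24 bits/symbol.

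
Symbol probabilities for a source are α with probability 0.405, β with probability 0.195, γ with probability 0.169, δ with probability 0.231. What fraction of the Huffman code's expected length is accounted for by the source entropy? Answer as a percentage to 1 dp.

97.5%

Entropy H = −Σ p log₂ p ≈ 1.9098 bits.
Huffman merges: 169/1000+39/200→91/250; 231/1000+91/250→119/200; 81/200+119/200→1. L = 1959/1000 ≈ 1.9590.
Efficiency = H/L = 1.9098/1.9590 = 97.5%.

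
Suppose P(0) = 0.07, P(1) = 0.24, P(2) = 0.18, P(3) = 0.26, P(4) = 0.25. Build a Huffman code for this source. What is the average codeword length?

Repeatedly combine the two least-probable nodes; the expected code length is the sum of the merged weights.
merge 7/100 + 9/50 → 1/4
merge 6/25 + 1/4 → 49/100
merge 1/4 + 13/50 → 51/100
merge 49/100 + 51/100 → 1
L = 1/4 + 49/100 + 51/100 + 1 = 9/4 = 2.25 bits/symbol.

2.25 bits/symbol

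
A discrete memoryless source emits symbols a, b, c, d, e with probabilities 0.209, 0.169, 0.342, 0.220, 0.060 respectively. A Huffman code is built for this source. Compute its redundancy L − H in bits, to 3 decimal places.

Entropy H = −Σ p log₂ p ≈ 2.1590 bits.
Huffman merges: 3/50+169/1000→229/1000; 209/1000+11/50→429/1000; 229/1000+171/500→571/1000; 429/1000+571/1000→1. L = 2229/1000 ≈ 2.2290.
L − H = 2.2290 − 2.1590 = 0.070 bits.

0.070 bits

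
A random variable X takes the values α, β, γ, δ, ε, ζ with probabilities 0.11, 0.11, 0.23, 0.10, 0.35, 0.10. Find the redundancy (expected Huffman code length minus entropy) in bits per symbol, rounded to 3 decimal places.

Entropy H = −Σ p log₂ p ≈ 2.3827 bits.
Huffman merges: 1/10+1/10→1/5; 11/100+11/100→11/50; 1/5+11/50→21/50; 23/100+7/20→29/50; 21/50+29/50→1. L = 121/50 ≈ 2.4200.
L − H = 2.4200 − 2.3827 = 0.037 bits.

0.037 bits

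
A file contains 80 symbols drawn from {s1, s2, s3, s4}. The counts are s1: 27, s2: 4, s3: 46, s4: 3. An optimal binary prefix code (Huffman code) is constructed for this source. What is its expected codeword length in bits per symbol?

1.5125 bits/symbol

Probabilities are the counts divided by 80.
Repeatedly combine the two least-probable nodes; the expected code length is the sum of the merged weights.
merge 3/80 + 1/20 → 7/80
merge 7/80 + 27/80 → 17/40
merge 17/40 + 23/40 → 1
L = 7/80 + 17/40 + 1 = 121/80 = 1.5125 bits/symbol.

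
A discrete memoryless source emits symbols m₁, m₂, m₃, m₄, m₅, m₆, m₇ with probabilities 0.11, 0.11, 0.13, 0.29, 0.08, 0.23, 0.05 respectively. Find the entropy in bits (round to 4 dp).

2.5964 bits

H = −Σ pᵢ log₂ pᵢ.
−0.11·log₂(0.11) = 0.3503
−0.11·log₂(0.11) = 0.3503
−0.13·log₂(0.13) = 0.3826
−0.29·log₂(0.29) = 0.5179
−0.08·log₂(0.08) = 0.2915
−0.23·log₂(0.23) = 0.4877
−0.05·log₂(0.05) = 0.2161
Sum ≈ 2.5964 → 2.5964 bits.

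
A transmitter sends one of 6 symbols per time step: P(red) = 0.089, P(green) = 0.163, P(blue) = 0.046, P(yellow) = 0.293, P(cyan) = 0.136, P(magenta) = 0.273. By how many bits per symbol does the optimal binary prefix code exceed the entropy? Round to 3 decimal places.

0.043 bits

Entropy H = −Σ p log₂ p ≈ 2.3632 bits.
Huffman merges: 23/500+89/1000→27/200; 27/200+17/125→271/1000; 163/1000+271/1000→217/500; 273/1000+293/1000→283/500; 217/500+283/500→1. L = 1203/500 ≈ 2.4060.
L − H = 2.4060 − 2.3632 = 0.043 bits.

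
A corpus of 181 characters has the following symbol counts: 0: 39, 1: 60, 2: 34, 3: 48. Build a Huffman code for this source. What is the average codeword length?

2 bits/symbol

Probabilities are the counts divided by 181.
Repeatedly combine the two least-probable nodes; the expected code length is the sum of the merged weights.
merge 34/181 + 39/181 → 73/181
merge 48/181 + 60/181 → 108/181
merge 73/181 + 108/181 → 1
L = 73/181 + 108/181 + 1 = 2 bits/symbol.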